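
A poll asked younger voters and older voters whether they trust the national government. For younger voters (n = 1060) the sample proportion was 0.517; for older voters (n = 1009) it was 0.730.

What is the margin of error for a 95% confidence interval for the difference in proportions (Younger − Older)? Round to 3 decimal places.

0.041

The two standard errors are √(0.5170×0.4830/1060) = 0.01535 and √(0.7300×0.2700/1009) = 0.01398.
Because the samples are independent, SE_diff = √(0.01535² + 0.01398²) = 0.02076.
Using z* = 1.960 for 95%, ME = 1.960 × 0.02076 = 0.04069.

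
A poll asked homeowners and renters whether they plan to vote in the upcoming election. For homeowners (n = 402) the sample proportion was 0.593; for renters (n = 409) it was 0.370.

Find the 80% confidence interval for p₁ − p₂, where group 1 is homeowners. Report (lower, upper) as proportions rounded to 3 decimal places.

SE₁ = √(p̂₁(1−p̂₁)/n₁) = √(0.5930·0.4070/402) = 0.02450; SE₂ = √(0.3700·0.6300/409) = 0.02387.
Independent samples: SE of the difference = √(SE₁² + SE₂²) = √(0.00060025 + 0.0005697769) = 0.03421.
z* for 80% confidence is 1.282, so the margin of error is 1.282 × 0.03421 = 0.04386.
Point estimate p̂₁ − p̂₂ = 0.5930 − 0.3700 = 0.2230.
0.2230 ± 0.04386 → (0.179, 0.267).

(0.179, 0.267)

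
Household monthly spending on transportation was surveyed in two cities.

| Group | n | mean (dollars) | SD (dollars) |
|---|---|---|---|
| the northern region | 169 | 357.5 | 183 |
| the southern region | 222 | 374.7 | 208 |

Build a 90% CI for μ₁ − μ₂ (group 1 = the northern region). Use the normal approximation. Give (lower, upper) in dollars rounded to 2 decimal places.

(-49.81, 15.41)

Standard errors of each mean: 183/√169 = 14.0769 and 208/√222 = 13.9600.
SE(x̄₁ − x̄₂) = √(14.0769² + 13.9600²) = 19.8253 for independent samples with unequal variances.
With z* = 1.645, the margin is 1.645 × 19.8253 = 32.6126.
x̄₁ − x̄₂ = 357.5 − 374.7 = -17.2000; the interval is -17.2000 ± 32.6126 = (-49.81, 15.41).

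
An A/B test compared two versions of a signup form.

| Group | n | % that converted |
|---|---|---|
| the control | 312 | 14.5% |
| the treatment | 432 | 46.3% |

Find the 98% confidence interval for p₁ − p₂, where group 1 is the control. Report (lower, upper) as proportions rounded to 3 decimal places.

(-0.391, -0.245)

SE₁ = √(p̂₁(1−p̂₁)/n₁) = √(0.1450·0.8550/312) = 0.01993; SE₂ = √(0.4630·0.5370/432) = 0.02399.
Independent samples: SE of the difference = √(SE₁² + SE₂²) = √(0.0003972049 + 0.0005755201) = 0.03119.
z* for 98% confidence is 2.326, so the margin of error is 2.326 × 0.03119 = 0.07255.
Point estimate p̂₁ − p̂₂ = 0.1450 − 0.4630 = -0.3180.
-0.3180 ± 0.07255 → (-0.391, -0.245).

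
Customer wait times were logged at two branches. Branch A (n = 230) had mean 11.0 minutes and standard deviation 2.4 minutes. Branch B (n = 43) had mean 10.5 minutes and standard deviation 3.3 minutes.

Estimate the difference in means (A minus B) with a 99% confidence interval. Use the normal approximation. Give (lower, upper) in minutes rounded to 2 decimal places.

(-0.86, 1.86)

SE₁ = s₁/√n₁ = 2.4/√230 = 0.1583; SE₂ = 3.3/√43 = 0.5032.
Independent samples, unequal variances: SE_diff = √(SE₁² + SE₂²) = √(0.02505889 + 0.25321024) = 0.5275.
z* = 2.576, so margin of error = 2.576 × 0.5275 = 1.3588.
Difference in means = 11.0 − 10.5 = 0.5000.
0.5000 ± 1.3588 → (-0.86, 1.86).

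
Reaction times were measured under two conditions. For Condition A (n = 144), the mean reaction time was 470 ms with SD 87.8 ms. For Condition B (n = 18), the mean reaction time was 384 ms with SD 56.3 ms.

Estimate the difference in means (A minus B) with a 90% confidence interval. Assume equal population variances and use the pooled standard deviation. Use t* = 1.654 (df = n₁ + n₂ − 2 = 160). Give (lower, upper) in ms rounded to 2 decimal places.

Pooled variance s_p² = [143·87.8² + 17·56.3²] / (144+18−2) = 7226.5553, so s_p = 85.0091.
SE_diff = s_p·√(1/n₁ + 1/n₂) = 85.0091·√(1/144 + 1/18) = 21.2523.
t* = 1.654; margin = 1.654 × 21.2523 = 35.1513.
Difference = 470 − 384 = 86.0000.
86.0000 ± 35.1513 → (50.85, 121.15).

(50.85, 121.15)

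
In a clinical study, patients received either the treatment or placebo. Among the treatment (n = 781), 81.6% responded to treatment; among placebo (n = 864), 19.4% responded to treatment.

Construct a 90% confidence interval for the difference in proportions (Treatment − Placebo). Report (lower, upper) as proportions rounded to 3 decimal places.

The two standard errors are √(0.8160×0.1840/781) = 0.01387 and √(0.1940×0.8060/864) = 0.01345.
Because the samples are independent, SE_diff = √(0.01387² + 0.01345²) = 0.01932.
Using z* = 1.645 for 90%, ME = 1.645 × 0.01932 = 0.03178.
p̂₁ − p̂₂ = 0.6220; interval 0.6220 ± 0.03178 gives (0.590, 0.654).

(0.590, 0.654)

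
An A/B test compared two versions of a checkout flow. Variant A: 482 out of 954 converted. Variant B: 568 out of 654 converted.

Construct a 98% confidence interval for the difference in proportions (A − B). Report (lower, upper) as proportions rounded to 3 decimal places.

(-0.412, -0.315)

First, p̂₁ = 482/954 = 0.5052; p̂₂ = 568/654 = 0.8685.
The two standard errors are √(0.5052×0.4948/954) = 0.01619 and √(0.8685×0.1315/654) = 0.01321.
Because the samples are independent, SE_diff = √(0.01619² + 0.01321²) = 0.02090.
Using z* = 2.326 for 98%, ME = 2.326 × 0.02090 = 0.04861.
p̂₁ − p̂₂ = -0.3633; interval -0.3633 ± 0.04861 gives (-0.412, -0.315).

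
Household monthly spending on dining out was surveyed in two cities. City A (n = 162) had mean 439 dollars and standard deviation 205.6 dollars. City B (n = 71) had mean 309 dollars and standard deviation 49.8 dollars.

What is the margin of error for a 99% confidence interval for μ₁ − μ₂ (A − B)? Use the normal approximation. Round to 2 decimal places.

44.31

Standard errors of each mean: 205.6/√162 = 16.1535 and 49.8/√71 = 5.9102.
SE(x̄₁ − x̄₂) = √(16.1535² + 5.9102²) = 17.2008 for independent samples with unequal variances.
With z* = 2.576, the margin is 2.576 × 17.2008 = 44.3093.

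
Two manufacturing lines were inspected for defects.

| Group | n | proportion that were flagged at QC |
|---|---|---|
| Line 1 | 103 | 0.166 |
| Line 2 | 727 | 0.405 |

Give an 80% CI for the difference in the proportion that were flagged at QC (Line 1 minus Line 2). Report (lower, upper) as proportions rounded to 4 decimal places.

Each SE is √(p̂(1−p̂)/n): √(0.1660·0.8340/103) = 0.03666 and √(0.4050·0.5950/727) = 0.01821.
SE(p̂₁ − p̂₂) = √(SE₁² + SE₂²) = √(0.0013439556 + 0.0003316041) = 0.04093, since the two samples are independent.
At 80% confidence z* = 1.282; margin = 1.282 × 0.04093 = 0.05247.
The difference is 0.1660 − 0.4050 = -0.2390, so the interval is -0.2390 ± 0.05247 = (-0.2915, -0.1865).

(-0.2915, -0.1865)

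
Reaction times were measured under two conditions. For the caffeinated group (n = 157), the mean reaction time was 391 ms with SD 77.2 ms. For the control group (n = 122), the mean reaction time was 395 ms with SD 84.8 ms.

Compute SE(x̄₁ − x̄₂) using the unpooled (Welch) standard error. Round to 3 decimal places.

9.844

Per-group SEs: s₁/√n₁ = 77.2/√157 = 6.1612, s₂/√n₂ = 84.8/√122 = 7.6774.
Unpooled SE of the difference: √(37.96038544 + 58.94247076) = 9.8439.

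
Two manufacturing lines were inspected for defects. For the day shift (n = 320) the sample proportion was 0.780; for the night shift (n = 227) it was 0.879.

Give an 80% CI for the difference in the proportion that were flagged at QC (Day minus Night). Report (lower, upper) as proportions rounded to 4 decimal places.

SE₁ = √(p̂₁(1−p̂₁)/n₁) = √(0.7800·0.2200/320) = 0.02316; SE₂ = √(0.8790·0.1210/227) = 0.02165.
Independent samples: SE of the difference = √(SE₁² + SE₂²) = √(0.0005363856 + 0.0004687225) = 0.03170.
z* for 80% confidence is 1.282, so the margin of error is 1.282 × 0.03170 = 0.04064.
Point estimate p̂₁ − p̂₂ = 0.7800 − 0.8790 = -0.0990.
-0.0990 ± 0.04064 → (-0.1396, -0.0584).

(-0.1396, -0.0584)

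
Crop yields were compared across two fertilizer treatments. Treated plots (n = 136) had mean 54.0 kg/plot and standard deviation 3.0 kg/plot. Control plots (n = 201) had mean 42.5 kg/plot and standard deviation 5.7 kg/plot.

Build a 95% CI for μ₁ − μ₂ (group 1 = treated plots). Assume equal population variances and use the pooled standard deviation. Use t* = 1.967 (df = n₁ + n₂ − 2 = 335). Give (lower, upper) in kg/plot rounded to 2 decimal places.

(10.45, 12.55)

Pooled variance s_p² = [135·3.0² + 200·5.7²] / (136+201−2) = 23.0239, so s_p = 4.7983.
SE_diff = s_p·√(1/n₁ + 1/n₂) = 4.7983·√(1/136 + 1/201) = 0.5328.
t* = 1.967; margin = 1.967 × 0.5328 = 1.0480.
Difference = 54.0 − 42.5 = 11.5000.
11.5000 ± 1.0480 → (10.45, 12.55).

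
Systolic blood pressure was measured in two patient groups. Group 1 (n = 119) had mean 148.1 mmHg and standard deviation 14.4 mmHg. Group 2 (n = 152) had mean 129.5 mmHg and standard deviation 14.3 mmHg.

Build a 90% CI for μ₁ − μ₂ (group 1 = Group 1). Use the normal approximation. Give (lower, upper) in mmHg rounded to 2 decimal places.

Per-group SEs: s₁/√n₁ = 14.4/√119 = 1.3200, s₂/√n₂ = 14.3/√152 = 1.1599.
Unpooled SE of the difference: √(1.7424 + 1.34536801) = 1.7572.
Margin of error = z* · SE = 1.645 × 1.7572 = 2.8906.
x̄₁ − x̄₂ = 148.1 − 129.5 = 18.6000.
CI: 18.6000 ± 2.8906 = (15.71, 21.49).

(15.71, 21.49)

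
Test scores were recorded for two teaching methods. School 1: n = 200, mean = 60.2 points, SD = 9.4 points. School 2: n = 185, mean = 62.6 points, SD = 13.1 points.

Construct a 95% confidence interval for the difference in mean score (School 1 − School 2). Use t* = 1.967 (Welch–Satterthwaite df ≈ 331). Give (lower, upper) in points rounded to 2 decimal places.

Per-group SEs: s₁/√n₁ = 9.4/√200 = 0.6647, s₂/√n₂ = 13.1/√185 = 0.9631.
Unpooled SE of the difference: √(0.44182609 + 0.92756161) = 1.1702.
Margin of error = t* · SE = 1.967 × 1.1702 = 2.3018.
x̄₁ − x̄₂ = 60.2 − 62.6 = -2.4000.
CI: -2.4000 ± 2.3018 = (-4.70, -0.10).

(-4.70, -0.10)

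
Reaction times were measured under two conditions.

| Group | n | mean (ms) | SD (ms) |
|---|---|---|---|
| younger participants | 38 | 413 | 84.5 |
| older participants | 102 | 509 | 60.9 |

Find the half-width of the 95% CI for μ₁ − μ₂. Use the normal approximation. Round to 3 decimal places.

Standard errors of each mean: 84.5/√38 = 13.7077 and 60.9/√102 = 6.0300.
SE(x̄₁ − x̄₂) = √(13.7077² + 6.0300²) = 14.9754 for independent samples with unequal variances.
With z* = 1.960, the margin is 1.960 × 14.9754 = 29.3518.

29.352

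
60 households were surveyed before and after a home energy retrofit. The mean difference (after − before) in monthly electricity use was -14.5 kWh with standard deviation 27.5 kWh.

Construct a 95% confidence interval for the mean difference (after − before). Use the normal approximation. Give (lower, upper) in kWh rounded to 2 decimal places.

This is a matched-pairs design, so SE = s_d/√n = 27.5/√60 = 3.5502.
Margin = 1.960 × 3.5502 = 6.9584; the interval is -14.5 ± 6.9584 = (-21.46, -7.54).

(-21.46, -7.54)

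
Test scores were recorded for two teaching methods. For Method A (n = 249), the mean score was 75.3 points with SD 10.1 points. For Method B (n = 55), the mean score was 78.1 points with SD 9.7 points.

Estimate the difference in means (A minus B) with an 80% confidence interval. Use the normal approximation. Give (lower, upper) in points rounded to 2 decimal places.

(-4.67, -0.93)

SE₁ = s₁/√n₁ = 10.1/√249 = 0.6401; SE₂ = 9.7/√55 = 1.3079.
Independent samples, unequal variances: SE_diff = √(SE₁² + SE₂²) = √(0.40972801 + 1.71060241) = 1.4561.
z* = 1.282, so margin of error = 1.282 × 1.4561 = 1.8667.
Difference in means = 75.3 − 78.1 = -2.8000.
-2.8000 ± 1.8667 → (-4.67, -0.93).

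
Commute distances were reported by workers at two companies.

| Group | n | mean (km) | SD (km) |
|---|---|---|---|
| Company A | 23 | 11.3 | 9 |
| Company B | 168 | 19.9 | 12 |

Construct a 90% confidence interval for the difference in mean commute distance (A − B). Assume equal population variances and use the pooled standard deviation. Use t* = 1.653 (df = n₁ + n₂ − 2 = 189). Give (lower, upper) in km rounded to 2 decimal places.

(-12.90, -4.30)

Pooled variance s_p² = [22·9² + 167·12²] / (23+168−2) = 136.6667, so s_p = 11.6905.
SE_diff = s_p·√(1/n₁ + 1/n₂) = 11.6905·√(1/23 + 1/168) = 2.5991.
t* = 1.653; margin = 1.653 × 2.5991 = 4.2963.
Difference = 11.3 − 19.9 = -8.6000.
-8.6000 ± 4.2963 → (-12.90, -4.30).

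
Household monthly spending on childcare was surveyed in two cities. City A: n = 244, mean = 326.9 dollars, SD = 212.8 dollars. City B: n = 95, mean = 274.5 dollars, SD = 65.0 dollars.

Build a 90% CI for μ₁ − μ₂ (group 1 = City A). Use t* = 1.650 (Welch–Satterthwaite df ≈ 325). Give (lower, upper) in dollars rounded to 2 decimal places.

(27.37, 77.43)

Standard errors of each mean: 212.8/√244 = 13.6231 and 65.0/√95 = 6.6689.
SE(x̄₁ − x̄₂) = √(13.6231² + 6.6689²) = 15.1678 for independent samples with unequal variances.
With t* = 1.650, the margin is 1.650 × 15.1678 = 25.0269.
x̄₁ − x̄₂ = 326.9 − 274.5 = 52.4000; the interval is 52.4000 ± 25.0269 = (27.37, 77.43).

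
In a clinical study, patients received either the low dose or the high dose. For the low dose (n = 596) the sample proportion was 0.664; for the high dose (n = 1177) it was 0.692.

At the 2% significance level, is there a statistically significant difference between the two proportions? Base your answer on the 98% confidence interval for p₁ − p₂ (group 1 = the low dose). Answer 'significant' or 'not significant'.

not significant

Each SE is √(p̂(1−p̂)/n): √(0.6640·0.3360/596) = 0.01935 and √(0.6920·0.3080/1177) = 0.01346.
SE(p̂₁ − p̂₂) = √(SE₁² + SE₂²) = √(0.0003744225 + 0.0001811716) = 0.02357, since the two samples are independent.
At 98% confidence z* = 2.326; margin = 2.326 × 0.02357 = 0.05482.
The difference is 0.6640 − 0.6920 = -0.0280, so the interval is -0.0280 ± 0.05482 = (-0.08282, 0.02682).
The interval (-0.08282, 0.02682) contains 0, so the difference is not significant.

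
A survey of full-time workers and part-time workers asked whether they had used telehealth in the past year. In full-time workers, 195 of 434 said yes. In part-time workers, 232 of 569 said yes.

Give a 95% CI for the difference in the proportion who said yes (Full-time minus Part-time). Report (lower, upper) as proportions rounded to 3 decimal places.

(-0.020, 0.103)

Sample proportions: 195/434 = 0.4493, 232/569 = 0.4077.
Each SE is √(p̂(1−p̂)/n): √(0.4493·0.5507/434) = 0.02388 and √(0.4077·0.5923/569) = 0.02060.
SE(p̂₁ − p̂₂) = √(SE₁² + SE₂²) = √(0.0005702544 + 0.00042436) = 0.03154, since the two samples are independent.
At 95% confidence z* = 1.960; margin = 1.960 × 0.03154 = 0.06182.
The difference is 0.4493 − 0.4077 = 0.0416, so the interval is 0.0416 ± 0.06182 = (-0.020, 0.103).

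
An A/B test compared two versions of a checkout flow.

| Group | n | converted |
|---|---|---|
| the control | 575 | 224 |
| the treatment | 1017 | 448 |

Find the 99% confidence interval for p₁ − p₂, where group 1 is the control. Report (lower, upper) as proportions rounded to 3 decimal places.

p̂₁ = 224/575 = 0.3896 and p̂₂ = 448/1017 = 0.4405.
SE₁ = √(p̂₁(1−p̂₁)/n₁) = √(0.3896·0.6104/575) = 0.02034; SE₂ = √(0.4405·0.5595/1017) = 0.01557.
Independent samples: SE of the difference = √(SE₁² + SE₂²) = √(0.0004137156 + 0.0002424249) = 0.02562.
z* for 99% confidence is 2.576, so the margin of error is 2.576 × 0.02562 = 0.06600.
Point estimate p̂₁ − p̂₂ = 0.3896 − 0.4405 = -0.0509.
-0.0509 ± 0.06600 → (-0.117, 0.015).

(-0.117, 0.015)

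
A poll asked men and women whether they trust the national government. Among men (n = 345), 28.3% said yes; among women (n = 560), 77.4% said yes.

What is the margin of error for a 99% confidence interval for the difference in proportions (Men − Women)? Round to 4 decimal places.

SE₁ = √(p̂₁(1−p̂₁)/n₁) = √(0.2830·0.7170/345) = 0.02425; SE₂ = √(0.7740·0.2260/560) = 0.01767.
Independent samples: SE of the difference = √(SE₁² + SE₂²) = √(0.0005880625 + 0.0003122289) = 0.03000.
z* for 99% confidence is 2.576, so the margin of error is 2.576 × 0.03000 = 0.07728.

0.0773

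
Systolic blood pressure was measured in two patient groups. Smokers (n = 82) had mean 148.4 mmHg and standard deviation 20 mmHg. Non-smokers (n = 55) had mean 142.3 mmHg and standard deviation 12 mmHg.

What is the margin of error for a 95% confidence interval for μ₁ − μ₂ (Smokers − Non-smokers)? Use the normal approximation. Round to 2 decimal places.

5.37

Standard errors of each mean: 20/√82 = 2.2086 and 12/√55 = 1.6181.
SE(x̄₁ − x̄₂) = √(2.2086² + 1.6181²) = 2.7379 for independent samples with unequal variances.
With z* = 1.960, the margin is 1.960 × 2.7379 = 5.3663.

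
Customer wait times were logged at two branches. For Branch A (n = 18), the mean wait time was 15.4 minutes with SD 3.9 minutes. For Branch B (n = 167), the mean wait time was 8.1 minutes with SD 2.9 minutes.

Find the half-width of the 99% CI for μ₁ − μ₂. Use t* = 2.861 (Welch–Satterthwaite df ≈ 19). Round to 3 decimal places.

Standard errors of each mean: 3.9/√18 = 0.9192 and 2.9/√167 = 0.2244.
SE(x̄₁ − x̄₂) = √(0.9192² + 0.2244²) = 0.9462 for independent samples with unequal variances.
With t* = 2.861, the margin is 2.861 × 0.9462 = 2.7071.

2.707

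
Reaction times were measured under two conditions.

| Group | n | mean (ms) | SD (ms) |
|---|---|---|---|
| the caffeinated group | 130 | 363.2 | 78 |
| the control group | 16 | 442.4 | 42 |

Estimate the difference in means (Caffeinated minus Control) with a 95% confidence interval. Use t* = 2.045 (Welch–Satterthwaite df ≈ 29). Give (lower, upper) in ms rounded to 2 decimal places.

(-104.83, -53.57)

Standard errors of each mean: 78/√130 = 6.8411 and 42/√16 = 10.5000.
SE(x̄₁ − x̄₂) = √(6.8411² + 10.5000²) = 12.5320 for independent samples with unequal variances.
With t* = 2.045, the margin is 2.045 × 12.5320 = 25.6279.
x̄₁ − x̄₂ = 363.2 − 442.4 = -79.2000; the interval is -79.2000 ± 25.6279 = (-104.83, -53.57).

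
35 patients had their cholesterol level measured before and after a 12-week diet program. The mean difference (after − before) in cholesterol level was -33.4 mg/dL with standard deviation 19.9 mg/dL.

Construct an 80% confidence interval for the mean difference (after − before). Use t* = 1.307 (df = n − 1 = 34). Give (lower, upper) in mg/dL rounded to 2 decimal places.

This is a matched-pairs design, so SE = s_d/√n = 19.9/√35 = 3.3637.
Margin = 1.307 × 3.3637 = 4.3964; the interval is -33.4 ± 4.3964 = (-37.80, -29.00).

(-37.80, -29.00)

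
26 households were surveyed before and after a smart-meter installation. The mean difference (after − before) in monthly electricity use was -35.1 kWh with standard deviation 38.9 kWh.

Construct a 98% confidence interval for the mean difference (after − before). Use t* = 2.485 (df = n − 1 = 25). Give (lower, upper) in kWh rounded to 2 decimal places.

(-54.06, -16.14)

This is a matched-pairs design, so SE = s_d/√n = 38.9/√26 = 7.6289.
Margin = 2.485 × 7.6289 = 18.9578; the interval is -35.1 ± 18.9578 = (-54.06, -16.14).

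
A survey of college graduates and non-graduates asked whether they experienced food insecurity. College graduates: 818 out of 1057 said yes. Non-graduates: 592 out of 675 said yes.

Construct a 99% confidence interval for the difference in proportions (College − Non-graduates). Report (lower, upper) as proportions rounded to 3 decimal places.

(-0.150, -0.057)

Sample proportions: 818/1057 = 0.7739, 592/675 = 0.8770.
Each SE is √(p̂(1−p̂)/n): √(0.7739·0.2261/1057) = 0.01287 and √(0.8770·0.1230/675) = 0.01264.
SE(p̂₁ − p̂₂) = √(SE₁² + SE₂²) = √(0.0001656369 + 0.0001597696) = 0.01804, since the two samples are independent.
At 99% confidence z* = 2.576; margin = 2.576 × 0.01804 = 0.04647.
The difference is 0.7739 − 0.8770 = -0.1031, so the interval is -0.1031 ± 0.04647 = (-0.150, -0.057).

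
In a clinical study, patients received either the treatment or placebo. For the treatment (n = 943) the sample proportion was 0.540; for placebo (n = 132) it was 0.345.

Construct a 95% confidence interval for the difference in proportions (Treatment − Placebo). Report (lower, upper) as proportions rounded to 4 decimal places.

The two standard errors are √(0.5400×0.4600/943) = 0.01623 and √(0.3450×0.6550/132) = 0.04138.
Because the samples are independent, SE_diff = √(0.01623² + 0.04138²) = 0.04445.
Using z* = 1.960 for 95%, ME = 1.960 × 0.04445 = 0.08712.
p̂₁ − p̂₂ = 0.1950; interval 0.1950 ± 0.08712 gives (0.1079, 0.2821).

(0.1079, 0.2821)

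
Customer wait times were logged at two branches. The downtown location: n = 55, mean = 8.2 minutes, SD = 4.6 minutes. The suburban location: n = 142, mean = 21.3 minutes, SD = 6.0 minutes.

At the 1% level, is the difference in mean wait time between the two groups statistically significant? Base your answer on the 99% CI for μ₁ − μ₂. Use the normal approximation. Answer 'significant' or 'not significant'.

significant

Per-group SEs: s₁/√n₁ = 4.6/√55 = 0.6203, s₂/√n₂ = 6.0/√142 = 0.5035.
Unpooled SE of the difference: √(0.38477209 + 0.25351225) = 0.7989.
Margin of error = z* · SE = 2.576 × 0.7989 = 2.0580.
x̄₁ − x̄₂ = 8.2 − 21.3 = -13.1000.
CI: -13.1000 ± 2.0580 = (-15.1580, -11.0420).
The interval (-15.1580, -11.0420) does not contain 0, so the difference is significant.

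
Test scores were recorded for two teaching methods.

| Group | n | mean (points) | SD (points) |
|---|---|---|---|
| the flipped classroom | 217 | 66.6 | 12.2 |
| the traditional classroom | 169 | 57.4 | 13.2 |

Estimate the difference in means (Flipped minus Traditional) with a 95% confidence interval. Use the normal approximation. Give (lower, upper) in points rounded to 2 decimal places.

(6.63, 11.77)

Standard errors of each mean: 12.2/√217 = 0.8282 and 13.2/√169 = 1.0154.
SE(x̄₁ − x̄₂) = √(0.8282² + 1.0154²) = 1.3103 for independent samples with unequal variances.
With z* = 1.960, the margin is 1.960 × 1.3103 = 2.5682.
x̄₁ − x̄₂ = 66.6 − 57.4 = 9.2000; the interval is 9.2000 ± 2.5682 = (6.63, 11.77).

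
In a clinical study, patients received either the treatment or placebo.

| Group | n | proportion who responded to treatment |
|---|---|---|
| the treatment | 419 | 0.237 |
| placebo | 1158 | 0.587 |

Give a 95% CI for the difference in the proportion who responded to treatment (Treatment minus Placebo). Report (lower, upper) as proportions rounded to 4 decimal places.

The two standard errors are √(0.2370×0.7630/419) = 0.02077 and √(0.5870×0.4130/1158) = 0.01447.
Because the samples are independent, SE_diff = √(0.02077² + 0.01447²) = 0.02531.
Using z* = 1.960 for 95%, ME = 1.960 × 0.02531 = 0.04961.
p̂₁ − p̂₂ = -0.3500; interval -0.3500 ± 0.04961 gives (-0.3996, -0.3004).

(-0.3996, -0.3004)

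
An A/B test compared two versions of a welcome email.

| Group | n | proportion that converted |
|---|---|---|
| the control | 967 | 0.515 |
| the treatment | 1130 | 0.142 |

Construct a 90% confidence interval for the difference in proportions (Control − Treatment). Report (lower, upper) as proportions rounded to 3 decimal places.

The two standard errors are √(0.5150×0.4850/967) = 0.01607 and √(0.1420×0.8580/1130) = 0.01038.
Because the samples are independent, SE_diff = √(0.01607² + 0.01038²) = 0.01913.
Using z* = 1.645 for 90%, ME = 1.645 × 0.01913 = 0.03147.
p̂₁ − p̂₂ = 0.3730; interval 0.3730 ± 0.03147 gives (0.342, 0.404).

(0.342, 0.404)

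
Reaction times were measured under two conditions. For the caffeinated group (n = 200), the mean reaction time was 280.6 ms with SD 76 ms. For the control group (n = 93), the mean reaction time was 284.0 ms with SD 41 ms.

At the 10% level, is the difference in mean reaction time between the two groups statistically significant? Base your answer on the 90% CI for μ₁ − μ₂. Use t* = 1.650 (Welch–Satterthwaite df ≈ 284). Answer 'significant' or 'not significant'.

not significant

SE₁ = s₁/√n₁ = 76/√200 = 5.3740; SE₂ = 41/√93 = 4.2515.
Independent samples, unequal variances: SE_diff = √(SE₁² + SE₂²) = √(28.879876 + 18.07525225) = 6.8524.
t* = 1.650, so margin of error = 1.650 × 6.8524 = 11.3065.
Difference in means = 280.6 − 284.0 = -3.4000.
-3.4000 ± 11.3065 → (-14.7065, 7.9065).
The interval (-14.7065, 7.9065) contains 0, so the difference is not significant.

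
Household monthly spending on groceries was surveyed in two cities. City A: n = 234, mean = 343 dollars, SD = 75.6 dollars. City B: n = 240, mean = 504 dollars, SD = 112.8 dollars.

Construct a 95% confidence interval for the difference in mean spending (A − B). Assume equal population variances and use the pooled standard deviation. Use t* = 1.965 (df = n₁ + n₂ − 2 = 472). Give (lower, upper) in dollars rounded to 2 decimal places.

(-178.38, -143.62)

Pooled variance s_p² = [233·75.6² + 239·112.8²] / (234+240−2) = 9264.1454, so s_p = 96.2504.
SE_diff = s_p·√(1/n₁ + 1/n₂) = 96.2504·√(1/234 + 1/240) = 8.8426.
t* = 1.965; margin = 1.965 × 8.8426 = 17.3757.
Difference = 343 − 504 = -161.0000.
-161.0000 ± 17.3757 → (-178.38, -143.62).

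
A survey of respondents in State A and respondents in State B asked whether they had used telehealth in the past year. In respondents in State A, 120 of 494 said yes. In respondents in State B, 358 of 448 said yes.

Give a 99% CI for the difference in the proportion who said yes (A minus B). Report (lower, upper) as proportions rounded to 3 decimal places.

p̂₁ = 120/494 = 0.2429 and p̂₂ = 358/448 = 0.7991.
SE₁ = √(p̂₁(1−p̂₁)/n₁) = √(0.2429·0.7571/494) = 0.01929; SE₂ = √(0.7991·0.2009/448) = 0.01893.
Independent samples: SE of the difference = √(SE₁² + SE₂²) = √(0.0003721041 + 0.0003583449) = 0.02703.
z* for 99% confidence is 2.576, so the margin of error is 2.576 × 0.02703 = 0.06963.
Point estimate p̂₁ − p̂₂ = 0.2429 − 0.7991 = -0.5562.
-0.5562 ± 0.06963 → (-0.626, -0.487).

(-0.626, -0.487)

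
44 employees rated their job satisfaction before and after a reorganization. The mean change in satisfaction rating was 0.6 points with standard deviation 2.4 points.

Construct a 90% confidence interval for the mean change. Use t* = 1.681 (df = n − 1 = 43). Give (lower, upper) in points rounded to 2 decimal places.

(-0.01, 1.21)

This is a matched-pairs design, so SE = s_d/√n = 2.4/√44 = 0.3618.
Margin = 1.681 × 0.3618 = 0.6082; the interval is 0.6 ± 0.6082 = (-0.01, 1.21).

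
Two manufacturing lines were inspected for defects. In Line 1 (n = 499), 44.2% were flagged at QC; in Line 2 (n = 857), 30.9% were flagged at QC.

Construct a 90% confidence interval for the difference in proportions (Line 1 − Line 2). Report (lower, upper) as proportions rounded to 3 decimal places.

(0.088, 0.178)

The two standard errors are √(0.4420×0.5580/499) = 0.02223 and √(0.3090×0.6910/857) = 0.01578.
Because the samples are independent, SE_diff = √(0.02223² + 0.01578²) = 0.02726.
Using z* = 1.645 for 90%, ME = 1.645 × 0.02726 = 0.04484.
p̂₁ − p̂₂ = 0.1330; interval 0.1330 ± 0.04484 gives (0.088, 0.178).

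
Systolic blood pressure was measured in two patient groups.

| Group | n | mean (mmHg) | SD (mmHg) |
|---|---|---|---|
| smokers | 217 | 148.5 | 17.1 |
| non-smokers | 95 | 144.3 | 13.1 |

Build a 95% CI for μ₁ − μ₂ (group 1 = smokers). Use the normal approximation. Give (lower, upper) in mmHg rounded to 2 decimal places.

SE₁ = s₁/√n₁ = 17.1/√217 = 1.1608; SE₂ = 13.1/√95 = 1.3440.
Independent samples, unequal variances: SE_diff = √(SE₁² + SE₂²) = √(1.34745664 + 1.806336) = 1.7759.
z* = 1.960, so margin of error = 1.960 × 1.7759 = 3.4808.
Difference in means = 148.5 − 144.3 = 4.2000.
4.2000 ± 3.4808 → (0.72, 7.68).

(0.72, 7.68)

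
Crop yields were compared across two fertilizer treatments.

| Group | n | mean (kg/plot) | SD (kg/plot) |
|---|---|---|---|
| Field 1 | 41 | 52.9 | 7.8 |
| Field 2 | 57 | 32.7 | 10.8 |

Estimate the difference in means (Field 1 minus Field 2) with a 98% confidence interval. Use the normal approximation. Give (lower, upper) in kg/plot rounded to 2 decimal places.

(15.83, 24.57)

SE₁ = s₁/√n₁ = 7.8/√41 = 1.2182; SE₂ = 10.8/√57 = 1.4305.
Independent samples, unequal variances: SE_diff = √(SE₁² + SE₂²) = √(1.48401124 + 2.04633025) = 1.8789.
z* = 2.326, so margin of error = 2.326 × 1.8789 = 4.3703.
Difference in means = 52.9 − 32.7 = 20.2000.
20.2000 ± 4.3703 → (15.83, 24.57).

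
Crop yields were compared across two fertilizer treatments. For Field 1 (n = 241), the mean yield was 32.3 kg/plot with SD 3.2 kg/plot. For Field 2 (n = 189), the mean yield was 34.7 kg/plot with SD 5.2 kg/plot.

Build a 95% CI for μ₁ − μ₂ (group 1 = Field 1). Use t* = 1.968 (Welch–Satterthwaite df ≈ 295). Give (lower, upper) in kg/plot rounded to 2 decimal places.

Per-group SEs: s₁/√n₁ = 3.2/√241 = 0.2061, s₂/√n₂ = 5.2/√189 = 0.3782.
Unpooled SE of the difference: √(0.04247721 + 0.14303524) = 0.4307.
Margin of error = t* · SE = 1.968 × 0.4307 = 0.8476.
x̄₁ − x̄₂ = 32.3 − 34.7 = -2.4000.
CI: -2.4000 ± 0.8476 = (-3.25, -1.55).

(-3.25, -1.55)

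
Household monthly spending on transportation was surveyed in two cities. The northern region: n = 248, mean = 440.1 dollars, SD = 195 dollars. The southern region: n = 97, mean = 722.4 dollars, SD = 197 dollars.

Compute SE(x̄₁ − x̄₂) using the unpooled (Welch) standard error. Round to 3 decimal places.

Per-group SEs: s₁/√n₁ = 195/√248 = 12.3825, s₂/√n₂ = 197/√97 = 20.0023.
Unpooled SE of the difference: √(153.32630625 + 400.09200529) = 23.5248.

23.525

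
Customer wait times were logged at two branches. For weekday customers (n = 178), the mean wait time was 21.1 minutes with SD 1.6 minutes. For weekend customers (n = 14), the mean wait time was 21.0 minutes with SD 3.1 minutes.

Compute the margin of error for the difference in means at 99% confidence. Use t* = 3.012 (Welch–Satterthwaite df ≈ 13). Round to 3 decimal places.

Standard errors of each mean: 1.6/√178 = 0.1199 and 3.1/√14 = 0.8285.
SE(x̄₁ − x̄₂) = √(0.1199² + 0.8285²) = 0.8371 for independent samples with unequal variances.
With t* = 3.012, the margin is 3.012 × 0.8371 = 2.5213.

2.521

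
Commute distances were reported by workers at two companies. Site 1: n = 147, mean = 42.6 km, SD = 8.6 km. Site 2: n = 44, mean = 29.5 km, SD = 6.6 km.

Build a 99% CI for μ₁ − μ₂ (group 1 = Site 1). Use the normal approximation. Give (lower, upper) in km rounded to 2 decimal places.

(9.95, 16.25)

Standard errors of each mean: 8.6/√147 = 0.7093 and 6.6/√44 = 0.9950.
SE(x̄₁ − x̄₂) = √(0.7093² + 0.9950²) = 1.2219 for independent samples with unequal variances.
With z* = 2.576, the margin is 2.576 × 1.2219 = 3.1476.
x̄₁ − x̄₂ = 42.6 − 29.5 = 13.1000; the interval is 13.1000 ± 3.1476 = (9.95, 16.25).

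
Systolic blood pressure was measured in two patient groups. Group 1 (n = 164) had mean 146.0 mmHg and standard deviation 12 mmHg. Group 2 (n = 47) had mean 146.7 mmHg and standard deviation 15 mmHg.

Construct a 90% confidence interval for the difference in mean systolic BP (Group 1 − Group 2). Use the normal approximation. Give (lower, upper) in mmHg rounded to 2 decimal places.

Standard errors of each mean: 12/√164 = 0.9370 and 15/√47 = 2.1880.
SE(x̄₁ − x̄₂) = √(0.9370² + 2.1880²) = 2.3802 for independent samples with unequal variances.
With z* = 1.645, the margin is 1.645 × 2.3802 = 3.9154.
x̄₁ − x̄₂ = 146.0 − 146.7 = -0.7000; the interval is -0.7000 ± 3.9154 = (-4.62, 3.22).

(-4.62, 3.22)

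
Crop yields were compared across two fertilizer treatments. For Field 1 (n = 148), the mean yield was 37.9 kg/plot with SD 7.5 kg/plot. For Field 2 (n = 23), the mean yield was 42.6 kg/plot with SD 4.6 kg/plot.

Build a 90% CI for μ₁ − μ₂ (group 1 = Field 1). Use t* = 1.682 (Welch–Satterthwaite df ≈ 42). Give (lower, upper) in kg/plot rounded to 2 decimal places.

(-6.62, -2.78)

Standard errors of each mean: 7.5/√148 = 0.6165 and 4.6/√23 = 0.9592.
SE(x̄₁ − x̄₂) = √(0.6165² + 0.9592²) = 1.1402 for independent samples with unequal variances.
With t* = 1.682, the margin is 1.682 × 1.1402 = 1.9178.
x̄₁ − x̄₂ = 37.9 − 42.6 = -4.7000; the interval is -4.7000 ± 1.9178 = (-6.62, -2.78).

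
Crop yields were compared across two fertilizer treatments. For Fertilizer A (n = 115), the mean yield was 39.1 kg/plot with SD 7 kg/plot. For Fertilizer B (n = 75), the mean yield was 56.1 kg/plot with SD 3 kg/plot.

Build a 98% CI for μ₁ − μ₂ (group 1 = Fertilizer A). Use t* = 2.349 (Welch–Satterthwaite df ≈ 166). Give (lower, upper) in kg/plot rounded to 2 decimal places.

Per-group SEs: s₁/√n₁ = 7/√115 = 0.6528, s₂/√n₂ = 3/√75 = 0.3464.
Unpooled SE of the difference: √(0.42614784 + 0.11999296) = 0.7390.
Margin of error = t* · SE = 2.349 × 0.7390 = 1.7359.
x̄₁ − x̄₂ = 39.1 − 56.1 = -17.0000.
CI: -17.0000 ± 1.7359 = (-18.74, -15.26).

(-18.74, -15.26)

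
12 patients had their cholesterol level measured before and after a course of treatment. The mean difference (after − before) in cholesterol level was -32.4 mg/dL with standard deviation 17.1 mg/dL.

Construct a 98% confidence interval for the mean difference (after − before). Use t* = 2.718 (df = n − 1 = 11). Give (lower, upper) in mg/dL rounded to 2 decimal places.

This is a matched-pairs design, so SE = s_d/√n = 17.1/√12 = 4.9363.
Margin = 2.718 × 4.9363 = 13.4169; the interval is -32.4 ± 13.4169 = (-45.82, -18.98).

(-45.82, -18.98)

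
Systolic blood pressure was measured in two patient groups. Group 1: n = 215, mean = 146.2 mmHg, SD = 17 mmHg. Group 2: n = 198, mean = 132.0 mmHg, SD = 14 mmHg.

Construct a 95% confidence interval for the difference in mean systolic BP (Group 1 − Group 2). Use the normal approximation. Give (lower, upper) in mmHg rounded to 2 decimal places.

Per-group SEs: s₁/√n₁ = 17/√215 = 1.1594, s₂/√n₂ = 14/√198 = 0.9949.
Unpooled SE of the difference: √(1.34420836 + 0.98982601) = 1.5278.
Margin of error = z* · SE = 1.960 × 1.5278 = 2.9945.
x̄₁ − x̄₂ = 146.2 − 132.0 = 14.2000.
CI: 14.2000 ± 2.9945 = (11.21, 17.19).

(11.21, 17.19)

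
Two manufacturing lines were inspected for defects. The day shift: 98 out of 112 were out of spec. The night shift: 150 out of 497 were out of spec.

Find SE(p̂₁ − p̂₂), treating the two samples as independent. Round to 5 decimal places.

p̂₁ = 98/112 = 0.8750 and p̂₂ = 150/497 = 0.3018.
SE₁ = √(p̂₁(1−p̂₁)/n₁) = √(0.8750·0.1250/112) = 0.03125; SE₂ = √(0.3018·0.6982/497) = 0.02059.
Independent samples: SE of the difference = √(SE₁² + SE₂²) = √(0.0009765625 + 0.0004239481) = 0.03742.

0.03742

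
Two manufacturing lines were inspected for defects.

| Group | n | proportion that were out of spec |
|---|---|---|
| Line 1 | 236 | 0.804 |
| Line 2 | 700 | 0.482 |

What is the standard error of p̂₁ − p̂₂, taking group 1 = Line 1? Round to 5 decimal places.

0.03201

The two standard errors are √(0.8040×0.1960/236) = 0.02584 and √(0.4820×0.5180/700) = 0.01889.
Because the samples are independent, SE_diff = √(0.02584² + 0.01889²) = 0.03201.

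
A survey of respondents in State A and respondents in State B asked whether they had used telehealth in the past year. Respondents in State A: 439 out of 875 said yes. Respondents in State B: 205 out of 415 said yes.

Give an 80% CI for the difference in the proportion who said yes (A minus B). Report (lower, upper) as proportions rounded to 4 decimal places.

(-0.0305, 0.0459)

p̂₁ = 439/875 = 0.5017 and p̂₂ = 205/415 = 0.4940.
SE₁ = √(p̂₁(1−p̂₁)/n₁) = √(0.5017·0.4983/875) = 0.01690; SE₂ = √(0.4940·0.5060/415) = 0.02454.
Independent samples: SE of the difference = √(SE₁² + SE₂²) = √(0.00028561 + 0.0006022116) = 0.02980.
z* for 80% confidence is 1.282, so the margin of error is 1.282 × 0.02980 = 0.03820.
Point estimate p̂₁ − p̂₂ = 0.5017 − 0.4940 = 0.0077.
0.0077 ± 0.03820 → (-0.0305, 0.0459).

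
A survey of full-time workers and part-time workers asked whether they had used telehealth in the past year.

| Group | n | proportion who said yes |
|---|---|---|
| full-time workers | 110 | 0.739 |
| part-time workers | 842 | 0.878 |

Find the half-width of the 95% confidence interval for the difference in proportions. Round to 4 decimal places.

0.0850

The two standard errors are √(0.7390×0.2610/110) = 0.04187 and √(0.8780×0.1220/842) = 0.01128.
Because the samples are independent, SE_diff = √(0.04187² + 0.01128²) = 0.04336.
Using z* = 1.960 for 95%, ME = 1.960 × 0.04336 = 0.08499.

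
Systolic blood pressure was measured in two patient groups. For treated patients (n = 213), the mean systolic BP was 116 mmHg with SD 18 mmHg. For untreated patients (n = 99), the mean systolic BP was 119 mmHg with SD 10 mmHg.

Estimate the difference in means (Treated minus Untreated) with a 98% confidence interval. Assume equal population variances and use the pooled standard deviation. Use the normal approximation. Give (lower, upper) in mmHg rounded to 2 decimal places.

Pooled variance s_p² = [212·18² + 98·10²] / (213+99−2) = 253.1871, so s_p = 15.9119.
SE_diff = s_p·√(1/n₁ + 1/n₂) = 15.9119·√(1/213 + 1/99) = 1.9355.
z* = 2.326; margin = 2.326 × 1.9355 = 4.5020.
Difference = 116 − 119 = -3.0000.
-3.0000 ± 4.5020 → (-7.50, 1.50).

(-7.50, 1.50)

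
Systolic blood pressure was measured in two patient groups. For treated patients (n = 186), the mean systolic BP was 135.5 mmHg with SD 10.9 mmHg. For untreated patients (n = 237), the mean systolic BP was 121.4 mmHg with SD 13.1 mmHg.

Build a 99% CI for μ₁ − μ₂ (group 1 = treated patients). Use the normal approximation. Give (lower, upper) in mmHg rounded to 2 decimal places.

Per-group SEs: s₁/√n₁ = 10.9/√186 = 0.7992, s₂/√n₂ = 13.1/√237 = 0.8509.
Unpooled SE of the difference: √(0.63872064 + 0.72403081) = 1.1674.
Margin of error = z* · SE = 2.576 × 1.1674 = 3.0072.
x̄₁ − x̄₂ = 135.5 − 121.4 = 14.1000.
CI: 14.1000 ± 3.0072 = (11.09, 17.11).

(11.09, 17.11)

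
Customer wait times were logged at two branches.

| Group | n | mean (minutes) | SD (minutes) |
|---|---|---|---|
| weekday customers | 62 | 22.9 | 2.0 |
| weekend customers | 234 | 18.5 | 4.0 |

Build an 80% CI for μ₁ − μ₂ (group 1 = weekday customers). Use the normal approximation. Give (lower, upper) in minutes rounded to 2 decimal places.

(3.93, 4.87)

SE₁ = s₁/√n₁ = 2.0/√62 = 0.2540; SE₂ = 4.0/√234 = 0.2615.
Independent samples, unequal variances: SE_diff = √(SE₁² + SE₂²) = √(0.064516 + 0.06838225) = 0.3646.
z* = 1.282, so margin of error = 1.282 × 0.3646 = 0.4674.
Difference in means = 22.9 − 18.5 = 4.4000.
4.4000 ± 0.4674 → (3.93, 4.87).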